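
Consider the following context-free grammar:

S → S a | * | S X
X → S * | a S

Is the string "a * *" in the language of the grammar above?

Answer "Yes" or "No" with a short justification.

No - no valid derivation exists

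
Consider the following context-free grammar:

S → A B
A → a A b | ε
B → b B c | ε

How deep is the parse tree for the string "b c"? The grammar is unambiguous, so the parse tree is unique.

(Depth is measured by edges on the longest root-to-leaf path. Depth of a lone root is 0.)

3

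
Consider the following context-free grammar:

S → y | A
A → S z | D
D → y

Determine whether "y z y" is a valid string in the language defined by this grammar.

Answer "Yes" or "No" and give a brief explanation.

No - no valid derivation exists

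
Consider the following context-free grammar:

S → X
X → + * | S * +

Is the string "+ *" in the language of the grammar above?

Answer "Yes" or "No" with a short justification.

Yes - a valid derivation exists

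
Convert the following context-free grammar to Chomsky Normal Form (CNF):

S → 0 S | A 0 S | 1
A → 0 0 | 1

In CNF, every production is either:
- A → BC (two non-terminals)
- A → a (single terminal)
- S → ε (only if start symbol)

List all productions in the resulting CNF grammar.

T0 → 0; S → 1; A → 1; S → T0 S; S → A X0; X0 → T0 S; A → T0 T0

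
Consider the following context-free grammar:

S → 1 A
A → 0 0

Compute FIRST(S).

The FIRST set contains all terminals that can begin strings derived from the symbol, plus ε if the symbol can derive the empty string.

We compute FIRST(S) using the standard algorithm.
FIRST(A) = {0}
FIRST(S) = {1}
Therefore, FIRST(S) = {1}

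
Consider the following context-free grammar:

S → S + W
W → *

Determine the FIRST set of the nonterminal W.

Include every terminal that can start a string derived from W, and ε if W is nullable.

We compute FIRST(W) using the standard algorithm.
FIRST(S) = {}
FIRST(W) = {*}
Therefore, FIRST(W) = {*}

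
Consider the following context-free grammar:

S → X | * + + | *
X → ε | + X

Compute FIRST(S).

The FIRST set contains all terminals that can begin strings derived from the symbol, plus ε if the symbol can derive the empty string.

We compute FIRST(S) using the standard algorithm.
FIRST(S) = {*, +, ε}
FIRST(X) = {+, ε}
Therefore, FIRST(S) = {*, +, ε}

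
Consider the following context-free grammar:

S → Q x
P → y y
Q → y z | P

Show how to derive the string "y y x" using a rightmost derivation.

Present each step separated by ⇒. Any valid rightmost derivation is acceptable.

S ⇒ Q x ⇒ P x ⇒ y y x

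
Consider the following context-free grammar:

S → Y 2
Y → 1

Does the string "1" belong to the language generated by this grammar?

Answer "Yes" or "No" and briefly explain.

No - no valid derivation exists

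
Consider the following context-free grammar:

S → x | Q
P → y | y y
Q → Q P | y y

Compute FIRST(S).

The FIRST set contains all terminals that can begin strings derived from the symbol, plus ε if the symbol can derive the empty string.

We compute FIRST(S) using the standard algorithm.
FIRST(P) = {y}
FIRST(Q) = {y}
FIRST(S) = {x, y}
Therefore, FIRST(S) = {x, y}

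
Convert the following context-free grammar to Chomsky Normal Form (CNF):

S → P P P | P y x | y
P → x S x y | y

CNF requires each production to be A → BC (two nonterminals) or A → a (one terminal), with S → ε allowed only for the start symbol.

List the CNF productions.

TY → y; TX → x; S → y; P → y; S → P X0; X0 → P P; S → P X1; X1 → TY TX; P → TX X2; X2 → S X3; X3 → TX TY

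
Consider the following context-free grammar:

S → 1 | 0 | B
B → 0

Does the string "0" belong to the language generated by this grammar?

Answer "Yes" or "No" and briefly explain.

Yes - a valid derivation exists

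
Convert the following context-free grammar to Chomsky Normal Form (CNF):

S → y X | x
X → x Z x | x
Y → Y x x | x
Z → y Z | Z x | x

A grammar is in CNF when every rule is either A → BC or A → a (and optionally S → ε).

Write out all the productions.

TY → y; S → x; TX → x; X → x; Y → x; Z → x; S → TY X; X → TX X0; X0 → Z TX; Y → Y X1; X1 → TX TX; Z → TY Z; Z → Z TX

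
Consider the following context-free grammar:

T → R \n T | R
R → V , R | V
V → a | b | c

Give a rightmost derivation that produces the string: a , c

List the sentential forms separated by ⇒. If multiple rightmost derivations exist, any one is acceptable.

T ⇒ R ⇒ V , R ⇒ V , V ⇒ V , c ⇒ a , c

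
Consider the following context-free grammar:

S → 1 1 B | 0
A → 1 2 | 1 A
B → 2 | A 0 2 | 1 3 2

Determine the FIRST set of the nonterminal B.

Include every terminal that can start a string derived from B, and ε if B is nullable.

We compute FIRST(B) using the standard algorithm.
FIRST(A) = {1}
FIRST(B) = {1, 2}
FIRST(S) = {0, 1}
Therefore, FIRST(B) = {1, 2}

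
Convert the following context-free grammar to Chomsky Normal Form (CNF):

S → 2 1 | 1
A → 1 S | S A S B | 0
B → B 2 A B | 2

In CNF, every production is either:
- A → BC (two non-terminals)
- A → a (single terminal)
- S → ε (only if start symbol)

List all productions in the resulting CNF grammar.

T2 → 2; T1 → 1; S → 1; A → 0; B → 2; S → T2 T1; A → T1 S; A → S X0; X0 → A X1; X1 → S B; B → B X2; X2 → T2 X3; X3 → A B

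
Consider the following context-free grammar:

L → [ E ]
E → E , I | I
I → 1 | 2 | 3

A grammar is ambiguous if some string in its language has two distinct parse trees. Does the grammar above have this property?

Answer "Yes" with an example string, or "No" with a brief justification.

No - the grammar is unambiguous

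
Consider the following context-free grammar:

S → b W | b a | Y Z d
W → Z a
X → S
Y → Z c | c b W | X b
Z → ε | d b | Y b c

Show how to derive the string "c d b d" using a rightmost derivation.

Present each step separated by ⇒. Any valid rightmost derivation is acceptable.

S ⇒ Y Z d ⇒ Y d b d ⇒ Z c d b d ⇒ c d b d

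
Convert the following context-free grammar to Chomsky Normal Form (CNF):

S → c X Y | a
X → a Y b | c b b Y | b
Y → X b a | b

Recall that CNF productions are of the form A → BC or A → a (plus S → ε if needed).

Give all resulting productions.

TC → c; S → a; TA → a; TB → b; X → b; Y → b; S → TC X0; X0 → X Y; X → TA X1; X1 → Y TB; X → TC X2; X2 → TB X3; X3 → TB Y; Y → X X4; X4 → TB TA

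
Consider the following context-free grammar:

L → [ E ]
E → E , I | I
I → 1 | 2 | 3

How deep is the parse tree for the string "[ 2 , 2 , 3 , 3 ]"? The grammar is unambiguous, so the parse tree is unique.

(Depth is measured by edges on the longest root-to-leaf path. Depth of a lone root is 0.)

6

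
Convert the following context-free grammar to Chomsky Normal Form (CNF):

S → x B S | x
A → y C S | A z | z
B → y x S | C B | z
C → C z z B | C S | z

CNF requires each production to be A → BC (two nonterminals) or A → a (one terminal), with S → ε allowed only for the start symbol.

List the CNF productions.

TX → x; S → x; TY → y; TZ → z; A → z; B → z; C → z; S → TX X0; X0 → B S; A → TY X1; X1 → C S; A → A TZ; B → TY X2; X2 → TX S; B → C B; C → C X3; X3 → TZ X4; X4 → TZ B; C → C S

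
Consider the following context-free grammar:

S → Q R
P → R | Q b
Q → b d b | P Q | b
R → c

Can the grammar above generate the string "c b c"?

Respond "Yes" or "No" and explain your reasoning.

Yes - a valid derivation exists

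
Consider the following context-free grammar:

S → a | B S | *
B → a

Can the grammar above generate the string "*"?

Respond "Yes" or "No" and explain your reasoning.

Yes - a valid derivation exists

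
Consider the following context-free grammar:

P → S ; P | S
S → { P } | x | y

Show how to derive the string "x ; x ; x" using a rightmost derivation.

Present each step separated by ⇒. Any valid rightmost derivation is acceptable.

P ⇒ S ; P ⇒ S ; S ; P ⇒ S ; S ; S ⇒ S ; S ; x ⇒ S ; x ; x ⇒ x ; x ; x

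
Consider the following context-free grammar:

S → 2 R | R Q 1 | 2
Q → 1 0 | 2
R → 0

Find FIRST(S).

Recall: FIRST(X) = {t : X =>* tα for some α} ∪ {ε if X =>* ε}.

We compute FIRST(S) using the standard algorithm.
FIRST(Q) = {1, 2}
FIRST(R) = {0}
FIRST(S) = {0, 2}
Therefore, FIRST(S) = {0, 2}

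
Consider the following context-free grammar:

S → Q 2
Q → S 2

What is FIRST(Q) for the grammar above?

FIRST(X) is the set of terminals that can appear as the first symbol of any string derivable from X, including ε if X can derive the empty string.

We compute FIRST(Q) using the standard algorithm.
FIRST(Q) = {}
FIRST(S) = {}
Therefore, FIRST(Q) = {}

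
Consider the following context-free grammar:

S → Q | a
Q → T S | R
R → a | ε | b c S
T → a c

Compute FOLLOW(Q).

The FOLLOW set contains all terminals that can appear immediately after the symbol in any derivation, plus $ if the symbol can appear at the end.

We compute FOLLOW(Q) using the standard algorithm.
FOLLOW(S) starts with {$}.
FIRST(Q) = {a, b, ε}
FIRST(R) = {a, b, ε}
FIRST(S) = {a, b, ε}
FIRST(T) = {a}
FOLLOW(Q) = {$}
FOLLOW(R) = {$}
FOLLOW(S) = {$}
FOLLOW(T) = {$, a, b}
Therefore, FOLLOW(Q) = {$}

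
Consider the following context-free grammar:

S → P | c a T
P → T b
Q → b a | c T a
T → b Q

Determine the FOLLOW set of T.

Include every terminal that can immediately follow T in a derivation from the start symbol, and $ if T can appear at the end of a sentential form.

We compute FOLLOW(T) using the standard algorithm.
FOLLOW(S) starts with {$}.
FIRST(P) = {b}
FIRST(Q) = {b, c}
FIRST(S) = {b, c}
FIRST(T) = {b}
FOLLOW(P) = {$}
FOLLOW(Q) = {$, a, b}
FOLLOW(S) = {$}
FOLLOW(T) = {$, a, b}
Therefore, FOLLOW(T) = {$, a, b}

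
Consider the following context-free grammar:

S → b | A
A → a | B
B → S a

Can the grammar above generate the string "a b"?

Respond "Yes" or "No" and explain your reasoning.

No - no valid derivation exists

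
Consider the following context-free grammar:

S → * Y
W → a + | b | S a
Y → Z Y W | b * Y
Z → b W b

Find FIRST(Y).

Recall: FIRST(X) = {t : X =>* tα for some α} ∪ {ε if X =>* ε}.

We compute FIRST(Y) using the standard algorithm.
FIRST(S) = {*}
FIRST(W) = {*, a, b}
FIRST(Y) = {b}
FIRST(Z) = {b}
Therefore, FIRST(Y) = {b}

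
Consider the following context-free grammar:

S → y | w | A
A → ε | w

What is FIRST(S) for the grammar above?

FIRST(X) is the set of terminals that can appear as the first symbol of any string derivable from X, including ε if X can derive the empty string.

We compute FIRST(S) using the standard algorithm.
FIRST(A) = {w, ε}
FIRST(S) = {w, y, ε}
Therefore, FIRST(S) = {w, y, ε}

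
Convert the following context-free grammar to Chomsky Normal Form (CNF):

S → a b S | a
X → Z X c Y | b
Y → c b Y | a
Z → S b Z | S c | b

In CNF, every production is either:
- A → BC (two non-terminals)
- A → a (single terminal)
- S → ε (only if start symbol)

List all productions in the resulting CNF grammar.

TA → a; TB → b; S → a; TC → c; X → b; Y → a; Z → b; S → TA X0; X0 → TB S; X → Z X1; X1 → X X2; X2 → TC Y; Y → TC X3; X3 → TB Y; Z → S X4; X4 → TB Z; Z → S TC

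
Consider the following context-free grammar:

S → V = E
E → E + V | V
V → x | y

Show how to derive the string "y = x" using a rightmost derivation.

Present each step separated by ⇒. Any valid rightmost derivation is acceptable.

S ⇒ V = E ⇒ V = V ⇒ V = x ⇒ y = x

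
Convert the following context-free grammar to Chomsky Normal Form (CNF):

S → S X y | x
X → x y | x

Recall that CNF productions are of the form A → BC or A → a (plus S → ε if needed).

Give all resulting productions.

TY → y; S → x; TX → x; X → x; S → S X0; X0 → X TY; X → TX TY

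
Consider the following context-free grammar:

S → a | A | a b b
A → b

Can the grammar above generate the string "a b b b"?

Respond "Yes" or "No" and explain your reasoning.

No - no valid derivation exists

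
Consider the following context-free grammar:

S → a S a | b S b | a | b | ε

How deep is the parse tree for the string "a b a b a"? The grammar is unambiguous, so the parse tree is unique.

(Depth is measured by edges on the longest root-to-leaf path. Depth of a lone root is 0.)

3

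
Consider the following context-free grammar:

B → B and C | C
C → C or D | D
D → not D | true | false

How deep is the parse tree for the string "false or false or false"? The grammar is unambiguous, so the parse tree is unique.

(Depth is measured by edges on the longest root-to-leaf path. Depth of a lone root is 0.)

5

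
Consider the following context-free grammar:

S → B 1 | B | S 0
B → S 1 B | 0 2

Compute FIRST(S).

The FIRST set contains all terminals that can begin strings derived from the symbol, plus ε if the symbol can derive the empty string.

We compute FIRST(S) using the standard algorithm.
FIRST(B) = {0}
FIRST(S) = {0}
Therefore, FIRST(S) = {0}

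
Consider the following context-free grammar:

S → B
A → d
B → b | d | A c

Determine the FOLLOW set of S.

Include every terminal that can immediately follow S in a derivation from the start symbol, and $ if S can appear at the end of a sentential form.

We compute FOLLOW(S) using the standard algorithm.
FOLLOW(S) starts with {$}.
FIRST(A) = {d}
FIRST(B) = {b, d}
FIRST(S) = {b, d}
FOLLOW(A) = {c}
FOLLOW(B) = {$}
FOLLOW(S) = {$}
Therefore, FOLLOW(S) = {$}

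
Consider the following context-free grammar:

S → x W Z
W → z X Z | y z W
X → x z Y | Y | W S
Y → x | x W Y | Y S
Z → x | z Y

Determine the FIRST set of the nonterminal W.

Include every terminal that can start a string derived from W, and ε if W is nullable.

We compute FIRST(W) using the standard algorithm.
FIRST(S) = {x}
FIRST(W) = {y, z}
FIRST(X) = {x, y, z}
FIRST(Y) = {x}
FIRST(Z) = {x, z}
Therefore, FIRST(W) = {y, z}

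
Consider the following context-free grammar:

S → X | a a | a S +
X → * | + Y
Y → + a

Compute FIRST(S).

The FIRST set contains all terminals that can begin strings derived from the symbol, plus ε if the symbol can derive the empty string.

We compute FIRST(S) using the standard algorithm.
FIRST(S) = {*, +, a}
FIRST(X) = {*, +}
FIRST(Y) = {+}
Therefore, FIRST(S) = {*, +, a}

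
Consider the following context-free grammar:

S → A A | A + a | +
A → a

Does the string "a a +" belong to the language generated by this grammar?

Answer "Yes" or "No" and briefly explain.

No - no valid derivation exists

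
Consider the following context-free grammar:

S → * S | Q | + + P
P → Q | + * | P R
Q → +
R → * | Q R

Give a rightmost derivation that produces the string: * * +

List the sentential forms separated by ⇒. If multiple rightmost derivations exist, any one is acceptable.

S ⇒ * S ⇒ * * S ⇒ * * Q ⇒ * * +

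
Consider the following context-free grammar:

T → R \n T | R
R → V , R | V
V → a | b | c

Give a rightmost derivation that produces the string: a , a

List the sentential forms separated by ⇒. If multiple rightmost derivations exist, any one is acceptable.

T ⇒ R ⇒ V , R ⇒ V , V ⇒ V , a ⇒ a , a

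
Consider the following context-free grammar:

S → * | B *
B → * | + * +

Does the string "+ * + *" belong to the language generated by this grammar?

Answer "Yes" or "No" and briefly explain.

Yes - a valid derivation exists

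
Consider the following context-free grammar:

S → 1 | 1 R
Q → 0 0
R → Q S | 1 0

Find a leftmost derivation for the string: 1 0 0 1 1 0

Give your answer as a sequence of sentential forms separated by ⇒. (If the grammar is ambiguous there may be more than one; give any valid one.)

S ⇒ 1 R ⇒ 1 Q S ⇒ 1 0 0 S ⇒ 1 0 0 1 R ⇒ 1 0 0 1 1 0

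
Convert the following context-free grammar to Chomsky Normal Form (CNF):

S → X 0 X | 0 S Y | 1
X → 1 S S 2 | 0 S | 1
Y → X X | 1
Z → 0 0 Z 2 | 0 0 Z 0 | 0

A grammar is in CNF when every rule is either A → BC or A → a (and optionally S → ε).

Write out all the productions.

T0 → 0; S → 1; T1 → 1; T2 → 2; X → 1; Y → 1; Z → 0; S → X X0; X0 → T0 X; S → T0 X1; X1 → S Y; X → T1 X2; X2 → S X3; X3 → S T2; X → T0 S; Y → X X; Z → T0 X4; X4 → T0 X5; X5 → Z T2; Z → T0 X6; X6 → T0 X7; X7 → Z T0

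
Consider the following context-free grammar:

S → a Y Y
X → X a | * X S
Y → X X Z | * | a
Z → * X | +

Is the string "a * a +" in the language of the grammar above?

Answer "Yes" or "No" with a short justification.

No - no valid derivation exists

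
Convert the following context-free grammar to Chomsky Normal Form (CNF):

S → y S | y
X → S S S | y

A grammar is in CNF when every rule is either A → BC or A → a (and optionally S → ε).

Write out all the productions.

TY → y; S → y; X → y; S → TY S; X → S X0; X0 → S S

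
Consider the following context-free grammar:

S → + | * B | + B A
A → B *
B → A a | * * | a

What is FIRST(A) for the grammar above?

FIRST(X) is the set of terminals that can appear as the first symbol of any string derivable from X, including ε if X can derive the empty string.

We compute FIRST(A) using the standard algorithm.
FIRST(A) = {*, a}
FIRST(B) = {*, a}
FIRST(S) = {*, +}
Therefore, FIRST(A) = {*, a}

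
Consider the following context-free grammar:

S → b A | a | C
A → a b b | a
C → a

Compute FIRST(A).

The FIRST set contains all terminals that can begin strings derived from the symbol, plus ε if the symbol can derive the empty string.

We compute FIRST(A) using the standard algorithm.
FIRST(A) = {a}
FIRST(C) = {a}
FIRST(S) = {a, b}
Therefore, FIRST(A) = {a}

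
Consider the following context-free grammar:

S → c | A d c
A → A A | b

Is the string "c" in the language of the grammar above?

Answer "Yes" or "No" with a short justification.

Yes - a valid derivation exists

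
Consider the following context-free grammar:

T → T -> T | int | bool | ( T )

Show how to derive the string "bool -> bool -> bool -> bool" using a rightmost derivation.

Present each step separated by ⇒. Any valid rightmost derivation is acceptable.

T ⇒ T -> T ⇒ T -> T -> T ⇒ T -> T -> T -> T ⇒ T -> T -> T -> bool ⇒ T -> T -> bool -> bool ⇒ T -> bool -> bool -> bool ⇒ bool -> bool -> bool -> bool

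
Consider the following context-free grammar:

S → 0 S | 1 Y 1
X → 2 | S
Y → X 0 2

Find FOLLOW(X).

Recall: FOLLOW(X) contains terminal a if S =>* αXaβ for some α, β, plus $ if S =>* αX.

We compute FOLLOW(X) using the standard algorithm.
FOLLOW(S) starts with {$}.
FIRST(S) = {0, 1}
FIRST(X) = {0, 1, 2}
FIRST(Y) = {0, 1, 2}
FOLLOW(S) = {$, 0}
FOLLOW(X) = {0}
FOLLOW(Y) = {1}
Therefore, FOLLOW(X) = {0}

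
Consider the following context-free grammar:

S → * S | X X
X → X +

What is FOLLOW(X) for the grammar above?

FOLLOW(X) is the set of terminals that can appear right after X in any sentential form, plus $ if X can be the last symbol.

We compute FOLLOW(X) using the standard algorithm.
FOLLOW(S) starts with {$}.
FIRST(S) = {*}
FIRST(X) = {}
FOLLOW(S) = {$}
FOLLOW(X) = {$, +}
Therefore, FOLLOW(X) = {$, +}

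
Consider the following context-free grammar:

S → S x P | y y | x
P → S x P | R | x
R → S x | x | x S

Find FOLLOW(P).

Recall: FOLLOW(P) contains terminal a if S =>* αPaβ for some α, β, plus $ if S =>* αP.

We compute FOLLOW(P) using the standard algorithm.
FOLLOW(S) starts with {$}.
FIRST(P) = {x, y}
FIRST(R) = {x, y}
FIRST(S) = {x, y}
FOLLOW(P) = {$, x}
FOLLOW(R) = {$, x}
FOLLOW(S) = {$, x}
Therefore, FOLLOW(P) = {$, x}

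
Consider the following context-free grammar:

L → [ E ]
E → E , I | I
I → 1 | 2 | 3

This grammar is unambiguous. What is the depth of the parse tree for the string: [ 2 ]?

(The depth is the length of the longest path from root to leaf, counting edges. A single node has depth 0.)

3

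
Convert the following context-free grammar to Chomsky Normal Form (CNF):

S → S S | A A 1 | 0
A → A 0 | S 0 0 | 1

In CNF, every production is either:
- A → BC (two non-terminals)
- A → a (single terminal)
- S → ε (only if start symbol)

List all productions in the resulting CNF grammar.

T1 → 1; S → 0; T0 → 0; A → 1; S → S S; S → A X0; X0 → A T1; A → A T0; A → S X1; X1 → T0 T0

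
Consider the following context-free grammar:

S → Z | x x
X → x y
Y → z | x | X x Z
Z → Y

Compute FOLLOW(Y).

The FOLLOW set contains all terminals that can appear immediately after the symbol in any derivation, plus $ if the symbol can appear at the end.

We compute FOLLOW(Y) using the standard algorithm.
FOLLOW(S) starts with {$}.
FIRST(S) = {x, z}
FIRST(X) = {x}
FIRST(Y) = {x, z}
FIRST(Z) = {x, z}
FOLLOW(S) = {$}
FOLLOW(X) = {x}
FOLLOW(Y) = {$}
FOLLOW(Z) = {$}
Therefore, FOLLOW(Y) = {$}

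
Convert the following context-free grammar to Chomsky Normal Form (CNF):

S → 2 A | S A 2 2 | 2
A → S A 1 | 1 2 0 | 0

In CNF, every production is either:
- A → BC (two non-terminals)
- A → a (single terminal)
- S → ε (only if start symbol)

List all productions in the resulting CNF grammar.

T2 → 2; S → 2; T1 → 1; T0 → 0; A → 0; S → T2 A; S → S X0; X0 → A X1; X1 → T2 T2; A → S X2; X2 → A T1; A → T1 X3; X3 → T2 T0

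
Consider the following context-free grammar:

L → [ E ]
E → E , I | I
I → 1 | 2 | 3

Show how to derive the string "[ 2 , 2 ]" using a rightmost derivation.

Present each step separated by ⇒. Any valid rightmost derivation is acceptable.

L ⇒ [ E ] ⇒ [ E , I ] ⇒ [ E , 2 ] ⇒ [ I , 2 ] ⇒ [ 2 , 2 ]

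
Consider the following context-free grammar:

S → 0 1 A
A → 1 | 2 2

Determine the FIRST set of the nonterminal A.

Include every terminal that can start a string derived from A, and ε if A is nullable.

We compute FIRST(A) using the standard algorithm.
FIRST(A) = {1, 2}
FIRST(S) = {0}
Therefore, FIRST(A) = {1, 2}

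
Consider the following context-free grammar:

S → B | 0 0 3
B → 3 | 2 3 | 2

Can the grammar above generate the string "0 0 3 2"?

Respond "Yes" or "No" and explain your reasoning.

No - no valid derivation exists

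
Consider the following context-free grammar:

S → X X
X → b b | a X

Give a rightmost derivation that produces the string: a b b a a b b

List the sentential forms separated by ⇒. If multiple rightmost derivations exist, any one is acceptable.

S ⇒ X X ⇒ X a X ⇒ X a a X ⇒ X a a b b ⇒ a X a a b b ⇒ a b b a a b b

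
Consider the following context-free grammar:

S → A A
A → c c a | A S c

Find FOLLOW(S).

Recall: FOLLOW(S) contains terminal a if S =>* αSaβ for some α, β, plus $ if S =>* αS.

We compute FOLLOW(S) using the standard algorithm.
FOLLOW(S) starts with {$}.
FIRST(A) = {c}
FIRST(S) = {c}
FOLLOW(A) = {$, c}
FOLLOW(S) = {$, c}
Therefore, FOLLOW(S) = {$, c}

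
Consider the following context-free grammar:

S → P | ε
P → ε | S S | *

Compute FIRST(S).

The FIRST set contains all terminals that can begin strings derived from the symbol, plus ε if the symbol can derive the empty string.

We compute FIRST(S) using the standard algorithm.
FIRST(P) = {*, ε}
FIRST(S) = {*, ε}
Therefore, FIRST(S) = {*, ε}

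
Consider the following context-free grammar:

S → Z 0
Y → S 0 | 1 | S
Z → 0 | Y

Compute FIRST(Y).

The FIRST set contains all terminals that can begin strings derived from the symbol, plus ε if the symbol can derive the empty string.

We compute FIRST(Y) using the standard algorithm.
FIRST(S) = {0, 1}
FIRST(Y) = {0, 1}
FIRST(Z) = {0, 1}
Therefore, FIRST(Y) = {0, 1}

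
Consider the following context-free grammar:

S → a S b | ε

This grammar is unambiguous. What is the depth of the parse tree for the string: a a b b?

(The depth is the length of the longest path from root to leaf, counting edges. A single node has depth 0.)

3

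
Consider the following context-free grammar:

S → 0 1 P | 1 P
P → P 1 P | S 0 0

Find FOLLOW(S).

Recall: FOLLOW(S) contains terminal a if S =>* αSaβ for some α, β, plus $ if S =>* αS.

We compute FOLLOW(S) using the standard algorithm.
FOLLOW(S) starts with {$}.
FIRST(P) = {0, 1}
FIRST(S) = {0, 1}
FOLLOW(P) = {$, 0, 1}
FOLLOW(S) = {$, 0}
Therefore, FOLLOW(S) = {$, 0}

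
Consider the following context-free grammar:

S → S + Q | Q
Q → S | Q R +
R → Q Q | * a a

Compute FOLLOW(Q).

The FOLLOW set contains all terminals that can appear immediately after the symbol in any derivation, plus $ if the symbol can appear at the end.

We compute FOLLOW(Q) using the standard algorithm.
FOLLOW(S) starts with {$}.
FIRST(Q) = {}
FIRST(R) = {*}
FIRST(S) = {}
FOLLOW(Q) = {$, *, +}
FOLLOW(R) = {+}
FOLLOW(S) = {$, *, +}
Therefore, FOLLOW(Q) = {$, *, +}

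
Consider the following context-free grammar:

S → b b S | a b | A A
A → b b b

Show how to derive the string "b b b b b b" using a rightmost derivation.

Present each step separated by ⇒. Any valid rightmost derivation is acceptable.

S ⇒ A A ⇒ A b b b ⇒ b b b b b b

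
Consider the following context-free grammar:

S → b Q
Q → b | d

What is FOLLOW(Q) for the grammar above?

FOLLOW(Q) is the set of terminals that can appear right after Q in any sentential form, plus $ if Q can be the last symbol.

We compute FOLLOW(Q) using the standard algorithm.
FOLLOW(S) starts with {$}.
FIRST(Q) = {b, d}
FIRST(S) = {b}
FOLLOW(Q) = {$}
FOLLOW(S) = {$}
Therefore, FOLLOW(Q) = {$}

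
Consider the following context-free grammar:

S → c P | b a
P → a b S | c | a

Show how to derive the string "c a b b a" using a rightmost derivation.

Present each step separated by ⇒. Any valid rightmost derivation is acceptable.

S ⇒ c P ⇒ c a b S ⇒ c a b b a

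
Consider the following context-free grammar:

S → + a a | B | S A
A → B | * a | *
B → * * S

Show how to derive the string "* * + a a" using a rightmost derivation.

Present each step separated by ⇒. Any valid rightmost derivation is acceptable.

S ⇒ B ⇒ * * S ⇒ * * + a a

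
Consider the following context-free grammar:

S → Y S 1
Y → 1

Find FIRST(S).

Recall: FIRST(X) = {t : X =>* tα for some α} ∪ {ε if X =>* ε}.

We compute FIRST(S) using the standard algorithm.
FIRST(S) = {1}
FIRST(Y) = {1}
Therefore, FIRST(S) = {1}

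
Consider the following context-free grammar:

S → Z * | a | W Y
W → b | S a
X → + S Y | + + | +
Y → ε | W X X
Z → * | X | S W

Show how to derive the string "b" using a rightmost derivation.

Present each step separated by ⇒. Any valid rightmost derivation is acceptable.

S ⇒ W Y ⇒ W ⇒ b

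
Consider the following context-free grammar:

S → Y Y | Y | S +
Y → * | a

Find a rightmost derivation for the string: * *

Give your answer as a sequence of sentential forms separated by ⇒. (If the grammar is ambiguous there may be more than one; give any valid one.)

S ⇒ Y Y ⇒ Y * ⇒ * *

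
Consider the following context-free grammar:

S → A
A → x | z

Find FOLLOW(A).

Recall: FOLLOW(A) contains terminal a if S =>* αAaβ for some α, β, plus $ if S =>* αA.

We compute FOLLOW(A) using the standard algorithm.
FOLLOW(S) starts with {$}.
FIRST(A) = {x, z}
FIRST(S) = {x, z}
FOLLOW(A) = {$}
FOLLOW(S) = {$}
Therefore, FOLLOW(A) = {$}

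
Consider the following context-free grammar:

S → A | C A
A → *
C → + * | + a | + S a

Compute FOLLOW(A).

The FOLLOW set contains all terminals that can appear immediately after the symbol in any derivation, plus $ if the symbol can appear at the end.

We compute FOLLOW(A) using the standard algorithm.
FOLLOW(S) starts with {$}.
FIRST(A) = {*}
FIRST(C) = {+}
FIRST(S) = {*, +}
FOLLOW(A) = {$, a}
FOLLOW(C) = {*}
FOLLOW(S) = {$, a}
Therefore, FOLLOW(A) = {$, a}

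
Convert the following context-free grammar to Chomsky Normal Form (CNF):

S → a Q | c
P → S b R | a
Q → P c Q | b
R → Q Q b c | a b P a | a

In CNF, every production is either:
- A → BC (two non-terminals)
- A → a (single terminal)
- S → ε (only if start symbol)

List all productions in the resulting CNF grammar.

TA → a; S → c; TB → b; P → a; TC → c; Q → b; R → a; S → TA Q; P → S X0; X0 → TB R; Q → P X1; X1 → TC Q; R → Q X2; X2 → Q X3; X3 → TB TC; R → TA X4; X4 → TB X5; X5 → P TA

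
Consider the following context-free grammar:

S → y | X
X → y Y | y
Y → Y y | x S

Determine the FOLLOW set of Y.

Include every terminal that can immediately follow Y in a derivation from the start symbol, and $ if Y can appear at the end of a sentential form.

We compute FOLLOW(Y) using the standard algorithm.
FOLLOW(S) starts with {$}.
FIRST(S) = {y}
FIRST(X) = {y}
FIRST(Y) = {x}
FOLLOW(S) = {$, y}
FOLLOW(X) = {$, y}
FOLLOW(Y) = {$, y}
Therefore, FOLLOW(Y) = {$, y}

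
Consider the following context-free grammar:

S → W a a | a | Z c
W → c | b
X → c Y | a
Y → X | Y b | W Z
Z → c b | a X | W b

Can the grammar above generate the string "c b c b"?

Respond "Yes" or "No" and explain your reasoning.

No - no valid derivation exists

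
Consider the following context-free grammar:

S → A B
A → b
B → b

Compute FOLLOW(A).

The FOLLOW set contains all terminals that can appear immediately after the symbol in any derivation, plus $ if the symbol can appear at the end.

We compute FOLLOW(A) using the standard algorithm.
FOLLOW(S) starts with {$}.
FIRST(A) = {b}
FIRST(B) = {b}
FIRST(S) = {b}
FOLLOW(A) = {b}
FOLLOW(B) = {$}
FOLLOW(S) = {$}
Therefore, FOLLOW(A) = {b}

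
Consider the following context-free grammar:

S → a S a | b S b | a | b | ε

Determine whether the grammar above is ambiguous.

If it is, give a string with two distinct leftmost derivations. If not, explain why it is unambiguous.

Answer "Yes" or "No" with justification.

No - the grammar is unambiguous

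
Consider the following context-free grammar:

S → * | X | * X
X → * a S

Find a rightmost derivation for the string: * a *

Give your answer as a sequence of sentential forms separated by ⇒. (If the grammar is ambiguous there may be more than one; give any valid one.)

S ⇒ X ⇒ * a S ⇒ * a *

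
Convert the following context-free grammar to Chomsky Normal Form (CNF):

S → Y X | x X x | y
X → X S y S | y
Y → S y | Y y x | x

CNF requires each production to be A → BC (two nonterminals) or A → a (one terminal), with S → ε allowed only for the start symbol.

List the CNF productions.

TX → x; S → y; TY → y; X → y; Y → x; S → Y X; S → TX X0; X0 → X TX; X → X X1; X1 → S X2; X2 → TY S; Y → S TY; Y → Y X3; X3 → TY TX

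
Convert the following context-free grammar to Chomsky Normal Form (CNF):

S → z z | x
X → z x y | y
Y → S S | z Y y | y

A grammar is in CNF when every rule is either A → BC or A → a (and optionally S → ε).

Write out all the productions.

TZ → z; S → x; TX → x; TY → y; X → y; Y → y; S → TZ TZ; X → TZ X0; X0 → TX TY; Y → S S; Y → TZ X1; X1 → Y TY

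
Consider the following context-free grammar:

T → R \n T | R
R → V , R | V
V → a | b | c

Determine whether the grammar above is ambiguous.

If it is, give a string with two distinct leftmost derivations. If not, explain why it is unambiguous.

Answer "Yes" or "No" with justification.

No - the grammar is unambiguous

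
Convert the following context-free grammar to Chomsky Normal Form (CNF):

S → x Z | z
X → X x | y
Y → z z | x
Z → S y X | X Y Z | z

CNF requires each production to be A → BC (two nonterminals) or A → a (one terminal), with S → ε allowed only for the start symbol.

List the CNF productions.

TX → x; S → z; X → y; TZ → z; Y → x; TY → y; Z → z; S → TX Z; X → X TX; Y → TZ TZ; Z → S X0; X0 → TY X; Z → X X1; X1 → Y Z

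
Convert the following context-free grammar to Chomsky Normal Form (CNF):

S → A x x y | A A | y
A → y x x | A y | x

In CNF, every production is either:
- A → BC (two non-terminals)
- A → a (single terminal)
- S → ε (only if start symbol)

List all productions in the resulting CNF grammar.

TX → x; TY → y; S → y; A → x; S → A X0; X0 → TX X1; X1 → TX TY; S → A A; A → TY X2; X2 → TX TX; A → A TY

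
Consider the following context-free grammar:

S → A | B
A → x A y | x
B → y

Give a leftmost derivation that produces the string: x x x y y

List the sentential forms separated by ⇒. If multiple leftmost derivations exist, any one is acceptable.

S ⇒ A ⇒ x A y ⇒ x x A y y ⇒ x x x y y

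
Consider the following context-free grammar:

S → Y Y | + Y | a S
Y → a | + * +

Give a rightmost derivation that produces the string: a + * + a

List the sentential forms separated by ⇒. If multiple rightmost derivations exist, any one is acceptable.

S ⇒ a S ⇒ a Y Y ⇒ a Y a ⇒ a + * + a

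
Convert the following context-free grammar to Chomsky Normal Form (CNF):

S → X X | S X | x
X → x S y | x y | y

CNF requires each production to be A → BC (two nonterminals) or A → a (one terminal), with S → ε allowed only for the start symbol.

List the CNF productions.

S → x; TX → x; TY → y; X → y; S → X X; S → S X; X → TX X0; X0 → S TY; X → TX TY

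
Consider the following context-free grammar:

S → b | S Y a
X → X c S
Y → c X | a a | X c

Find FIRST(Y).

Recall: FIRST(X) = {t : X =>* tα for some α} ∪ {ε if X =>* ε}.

We compute FIRST(Y) using the standard algorithm.
FIRST(S) = {b}
FIRST(X) = {}
FIRST(Y) = {a, c}
Therefore, FIRST(Y) = {a, c}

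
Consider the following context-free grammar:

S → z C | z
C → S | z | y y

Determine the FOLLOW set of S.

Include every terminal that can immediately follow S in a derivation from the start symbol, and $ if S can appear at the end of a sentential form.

We compute FOLLOW(S) using the standard algorithm.
FOLLOW(S) starts with {$}.
FIRST(C) = {y, z}
FIRST(S) = {z}
FOLLOW(C) = {$}
FOLLOW(S) = {$}
Therefore, FOLLOW(S) = {$}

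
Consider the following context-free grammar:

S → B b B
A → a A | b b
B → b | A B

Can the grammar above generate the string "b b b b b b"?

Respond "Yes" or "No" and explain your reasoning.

No - no valid derivation exists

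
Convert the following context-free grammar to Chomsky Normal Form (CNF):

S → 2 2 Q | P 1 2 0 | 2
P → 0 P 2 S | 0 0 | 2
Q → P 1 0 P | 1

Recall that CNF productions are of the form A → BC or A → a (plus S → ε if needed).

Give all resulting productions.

T2 → 2; T1 → 1; T0 → 0; S → 2; P → 2; Q → 1; S → T2 X0; X0 → T2 Q; S → P X1; X1 → T1 X2; X2 → T2 T0; P → T0 X3; X3 → P X4; X4 → T2 S; P → T0 T0; Q → P X5; X5 → T1 X6; X6 → T0 P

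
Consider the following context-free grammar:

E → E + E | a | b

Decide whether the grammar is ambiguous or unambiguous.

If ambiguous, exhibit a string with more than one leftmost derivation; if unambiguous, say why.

Ambiguous - the string 'b + a + a + a + b' has two distinct leftmost derivations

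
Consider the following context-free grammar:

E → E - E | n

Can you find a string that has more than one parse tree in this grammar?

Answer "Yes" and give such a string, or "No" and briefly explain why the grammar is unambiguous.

Yes - the string 'n - n - n - n - n - n' has two distinct parse trees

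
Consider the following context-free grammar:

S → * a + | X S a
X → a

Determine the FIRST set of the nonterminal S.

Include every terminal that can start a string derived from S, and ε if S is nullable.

We compute FIRST(S) using the standard algorithm.
FIRST(S) = {*, a}
FIRST(X) = {a}
Therefore, FIRST(S) = {*, a}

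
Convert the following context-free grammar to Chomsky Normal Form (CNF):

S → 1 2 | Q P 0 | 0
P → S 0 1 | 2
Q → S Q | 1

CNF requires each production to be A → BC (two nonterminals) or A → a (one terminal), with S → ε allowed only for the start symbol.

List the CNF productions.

T1 → 1; T2 → 2; T0 → 0; S → 0; P → 2; Q → 1; S → T1 T2; S → Q X0; X0 → P T0; P → S X1; X1 → T0 T1; Q → S Q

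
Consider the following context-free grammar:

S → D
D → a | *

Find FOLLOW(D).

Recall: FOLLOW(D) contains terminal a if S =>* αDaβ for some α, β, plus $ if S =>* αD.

We compute FOLLOW(D) using the standard algorithm.
FOLLOW(S) starts with {$}.
FIRST(D) = {*, a}
FIRST(S) = {*, a}
FOLLOW(D) = {$}
FOLLOW(S) = {$}
Therefore, FOLLOW(D) = {$}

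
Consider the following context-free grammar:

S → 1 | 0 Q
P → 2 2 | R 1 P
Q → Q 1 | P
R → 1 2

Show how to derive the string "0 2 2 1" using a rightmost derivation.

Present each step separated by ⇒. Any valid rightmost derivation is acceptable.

S ⇒ 0 Q ⇒ 0 Q 1 ⇒ 0 P 1 ⇒ 0 2 2 1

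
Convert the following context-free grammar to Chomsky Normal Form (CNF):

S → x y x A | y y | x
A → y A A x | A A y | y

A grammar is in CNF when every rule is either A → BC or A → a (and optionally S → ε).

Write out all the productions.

TX → x; TY → y; S → x; A → y; S → TX X0; X0 → TY X1; X1 → TX A; S → TY TY; A → TY X2; X2 → A X3; X3 → A TX; A → A X4; X4 → A TY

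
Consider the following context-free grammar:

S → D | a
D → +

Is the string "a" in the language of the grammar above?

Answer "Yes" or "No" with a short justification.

Yes - a valid derivation exists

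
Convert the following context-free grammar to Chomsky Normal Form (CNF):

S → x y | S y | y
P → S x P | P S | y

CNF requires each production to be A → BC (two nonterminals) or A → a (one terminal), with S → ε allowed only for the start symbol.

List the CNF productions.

TX → x; TY → y; S → y; P → y; S → TX TY; S → S TY; P → S X0; X0 → TX P; P → P S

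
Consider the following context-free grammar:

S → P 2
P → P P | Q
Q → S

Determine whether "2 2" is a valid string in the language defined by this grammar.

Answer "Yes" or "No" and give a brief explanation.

No - no valid derivation exists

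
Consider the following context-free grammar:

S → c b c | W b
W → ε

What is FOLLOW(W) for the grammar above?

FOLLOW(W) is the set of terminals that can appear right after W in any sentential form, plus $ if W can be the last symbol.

We compute FOLLOW(W) using the standard algorithm.
FOLLOW(S) starts with {$}.
FIRST(S) = {b, c}
FIRST(W) = {ε}
FOLLOW(S) = {$}
FOLLOW(W) = {b}
Therefore, FOLLOW(W) = {b}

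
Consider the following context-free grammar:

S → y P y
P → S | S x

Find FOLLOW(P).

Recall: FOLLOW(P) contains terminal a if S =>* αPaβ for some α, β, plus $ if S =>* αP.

We compute FOLLOW(P) using the standard algorithm.
FOLLOW(S) starts with {$}.
FIRST(P) = {y}
FIRST(S) = {y}
FOLLOW(P) = {y}
FOLLOW(S) = {$, x, y}
Therefore, FOLLOW(P) = {y}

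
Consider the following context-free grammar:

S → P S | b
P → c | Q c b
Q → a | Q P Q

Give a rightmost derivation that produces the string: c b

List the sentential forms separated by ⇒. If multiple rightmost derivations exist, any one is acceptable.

S ⇒ P S ⇒ P b ⇒ c b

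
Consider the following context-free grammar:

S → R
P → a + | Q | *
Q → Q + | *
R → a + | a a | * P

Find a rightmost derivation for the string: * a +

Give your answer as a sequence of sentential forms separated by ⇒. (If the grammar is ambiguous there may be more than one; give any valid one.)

S ⇒ R ⇒ * P ⇒ * a +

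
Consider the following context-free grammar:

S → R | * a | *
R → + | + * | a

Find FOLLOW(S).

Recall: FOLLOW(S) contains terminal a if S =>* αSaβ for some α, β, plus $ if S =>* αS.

We compute FOLLOW(S) using the standard algorithm.
FOLLOW(S) starts with {$}.
FIRST(R) = {+, a}
FIRST(S) = {*, +, a}
FOLLOW(R) = {$}
FOLLOW(S) = {$}
Therefore, FOLLOW(S) = {$}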